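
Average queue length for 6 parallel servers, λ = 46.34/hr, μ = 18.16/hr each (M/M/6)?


a = λ/μ = 2.5518; ρ = a/6 = 0.4253
P₀ = 0.077446
Lq = P₀·a^c·ρ / (c!·(1−ρ)²) = 0.077446·276.08392·0.4253/(720·0.33029)
= 0.03824

Final: 0.03824


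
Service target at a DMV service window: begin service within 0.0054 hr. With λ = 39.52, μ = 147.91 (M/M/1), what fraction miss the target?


ρ = 39.52/147.91 = 0.2672
P(Wq > t) = ρ·e^{−(μ−λ)t} = 0.2672·e^{−0.5853}
= 0.2672·0.556935 = 0.148807

Final: 0.148807


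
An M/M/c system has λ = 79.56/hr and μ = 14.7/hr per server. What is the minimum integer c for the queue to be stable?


Stability requires cμ > λ ⇔ c > λ/μ.
λ/μ = 79.56/14.7 = 5.4122
Minimum integer c = ⌊5.4122⌋ + 1 = 6
Check: 6·14.7 = 88.20 > 79.56, while 5·14.7 = 73.50 ≤ 79.56

Final: 6 servers


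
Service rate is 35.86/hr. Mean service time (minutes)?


Mean service time = 1/μ = 1/35.86 hour = 0.02789 hour
In minutes: 0.02789 × 60 = 1.6732 min

Final: 1.6732 min


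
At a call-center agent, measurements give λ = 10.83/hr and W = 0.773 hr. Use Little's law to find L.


L = λW = 10.83·0.773 = 8.3716

Final: 8.3716


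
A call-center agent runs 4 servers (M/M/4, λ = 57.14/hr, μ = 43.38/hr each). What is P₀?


a = λ/μ = 57.14/43.38 = 1.3172; ρ = a/c = 0.3293
Σ_{k=0}^{3} a^k/k! (terms k=0..3) = 1.00000 + 1.31720 + 0.86750 + 0.38089 = 3.56559
Tail: a^4/(4!(1−ρ)) = 3.01025/(24·0.6707) = 0.18701
P₀ = 1/(3.56559 + 0.18701) = 1/3.75260 = 0.266482

Final: 0.266482


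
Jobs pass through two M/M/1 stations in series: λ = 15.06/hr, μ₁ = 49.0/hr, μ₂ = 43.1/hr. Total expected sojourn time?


Each node sees arrival rate λ = 15.06/hr (tandem ⇒ throughput preserved).
W₁ = 1/(μ₁−λ) = 1/(49.0−15.06) = 0.02946 hr
W₂ = 1/(μ₂−λ) = 1/(43.1−15.06) = 0.03566 hr
W_total = W₁ + W₂ = 0.02946 + 0.03566 = 0.06513 hr

Final: 0.06513 hr


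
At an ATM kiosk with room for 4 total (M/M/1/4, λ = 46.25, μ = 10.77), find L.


ρ = 46.25/10.77 = 4.2943
L = ρ[1 − (K+1)ρ^K + Kρ^(K+1)] / [(1−ρ)(1−ρ^(K+1))]
Numerator: 4.2943·(1 − 5·340.082383 + 4·1460.428061) = 17788.429912
Denominator: (-3.2943)·(-1459.428061) = 4807.846573
L = 17788.429912/4807.846573 = 3.6999

Final: 3.6999


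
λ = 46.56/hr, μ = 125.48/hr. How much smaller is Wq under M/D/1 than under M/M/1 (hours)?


ρ = 46.56/125.48 = 0.3711
Wq(M/M/1) = ρ/(μ−λ) = 0.3711/78.92 = 0.004702 hr
Wq(M/D/1) = ρ/(2(μ−λ)) = 0.002351 hr
Savings = 0.004702 − 0.002351 = 0.002351 hr

Final: 0.002351 hr


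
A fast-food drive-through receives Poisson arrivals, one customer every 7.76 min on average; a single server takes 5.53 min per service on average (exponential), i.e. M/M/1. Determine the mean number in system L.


λ = 60/7.76 = 7.7320 /hr
μ = 60/5.53 = 10.8499 /hr
ρ = λ/μ = 7.7320/10.8499 = 0.7126
L = ρ/(1−ρ) = 0.7126/0.2874 = 2.4798

Final: 2.4798


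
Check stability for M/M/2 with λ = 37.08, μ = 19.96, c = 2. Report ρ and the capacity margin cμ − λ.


Total capacity cμ = 2·19.96 = 39.92/hr
ρ = λ/(cμ) = 37.08/39.92 = 0.9289
Stable ⇔ ρ < 1: YES
Spare capacity = cμ − λ = 39.92 − 37.08 = 2.84/hr

Final: ρ = 0.9289; stable; margin = 2.84/hr


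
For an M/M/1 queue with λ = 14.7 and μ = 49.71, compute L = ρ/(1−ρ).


ρ = λ/μ = 14.7/49.71 = 0.2957
L = ρ/(1−ρ) = 0.2957/(1 − 0.2957) = 0.2957/0.7043 = 0.4199

Final: 0.4199


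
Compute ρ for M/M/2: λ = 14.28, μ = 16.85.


ρ = λ/(cμ) = 14.28/(2·16.85) = 14.28/33.70 = 0.4237

Final: 0.4237


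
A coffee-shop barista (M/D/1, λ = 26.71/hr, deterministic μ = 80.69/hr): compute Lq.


ρ = 26.71/80.69 = 0.3310
M/D/1: Lq = ρ²/(2(1−ρ)) = 0.1096/(2·0.6690) = 0.08190

Final: 0.08190


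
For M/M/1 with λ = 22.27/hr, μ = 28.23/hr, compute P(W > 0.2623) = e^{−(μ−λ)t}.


W ~ Exponential(μ−λ) for M/M/1.
μ − λ = 28.23 − 22.27 = 5.9600
P(W > t) = e^{−(μ−λ)t} = e^{−1.5633} = 0.209442

Final: 0.209442


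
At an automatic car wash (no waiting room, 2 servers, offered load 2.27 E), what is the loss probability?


B(c,a) = (a^c/c!) / Σ_{k=0}^{c} a^k/k!
a^2/2! = 2.576450
Σ terms (k=0..2): 1.00000 + 2.27000 + 2.57645 = 5.846450
B = 2.576450/5.846450 = 0.440686

Final: 0.440686


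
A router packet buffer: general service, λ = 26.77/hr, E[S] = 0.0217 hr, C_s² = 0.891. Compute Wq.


ρ = λ·E[S] = 26.77·0.0217 = 0.5809
E[S²] = E[S]²(1+C_s²) = 0.0217²·(1+0.891) = 0.0008905
Wq = λ·E[S²]/(2(1−ρ)) = 26.77·0.0008905/(2·0.4191) = 0.02844 hr

Final: 0.02844 hr


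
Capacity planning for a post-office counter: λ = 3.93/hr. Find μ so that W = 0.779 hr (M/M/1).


W = 1/(μ−λ) ⇒ μ − λ = 1/W = 1/0.779 = 1.2837
μ = λ + 1/W = 3.93 + 1.2837 = 5.2137 per hr

Final: 5.2137 /hr


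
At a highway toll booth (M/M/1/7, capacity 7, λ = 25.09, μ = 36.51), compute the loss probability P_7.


ρ = λ/μ = 25.09/36.51 = 0.6872
P_K = (1−ρ)ρ^K/(1−ρ^(K+1)) = (0.3128·0.072381)/(1 − 0.049741)
= 0.022640/0.950259 = 0.023825

Final: 0.023825


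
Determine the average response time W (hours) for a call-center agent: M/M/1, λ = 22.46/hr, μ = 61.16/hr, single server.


W = 1/(μ−λ) = 1/(61.16 − 22.46) = 1/38.70 = 0.02584 hr

Final: 0.02584 hr


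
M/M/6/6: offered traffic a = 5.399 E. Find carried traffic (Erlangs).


B(6,5.399) = 0.221596 (Erlang-B)
Carried load = a(1 − B) = 5.399·(1 − 0.221596) = 5.399·0.778404 = 4.2026 E

Final: 4.2026 Erlangs


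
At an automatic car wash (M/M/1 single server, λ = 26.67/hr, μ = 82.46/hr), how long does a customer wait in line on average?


ρ = 26.67/82.46 = 0.3234
Wq = ρ/(μ−λ) = 0.3234/(82.46 − 26.67) = 0.3234/55.79 = 0.005797 hr

Final: 0.005797 hr


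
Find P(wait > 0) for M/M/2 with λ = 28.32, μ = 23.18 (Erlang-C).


a = λ/μ = 1.2217; ρ = a/2 = 0.6109
P₀ = 0.241564 (from M/M/c formula)
C(c,a) = [a^c/(c!(1−ρ))]·P₀ = [1.49266/(2·0.3891)]·0.241564
= 1.91795·0.241564 = 0.463307

Final: 0.463307


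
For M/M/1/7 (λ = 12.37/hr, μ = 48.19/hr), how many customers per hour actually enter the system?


ρ = 0.2567; P_K = (1−ρ)ρ^7/(1−ρ^8) = 0.00005458
λ_eff = λ(1 − P_K) = 12.37·(1 − 0.00005458) = 12.37·0.999945 = 12.3693 /hr

Final: 12.3693 /hr


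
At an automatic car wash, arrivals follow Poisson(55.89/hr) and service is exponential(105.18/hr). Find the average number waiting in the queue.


ρ = 55.89/105.18 = 0.5314
Lq = ρ²/(1−ρ) = 0.2824/0.4686 = 0.6025

Final: 0.6025


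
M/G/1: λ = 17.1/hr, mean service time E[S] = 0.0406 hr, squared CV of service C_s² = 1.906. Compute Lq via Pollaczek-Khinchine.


ρ = λ·E[S] = 17.1·0.0406 = 0.6943
Lq = ρ²(1+C_s²)/(2(1−ρ)) = 0.4820·(1+1.906)/(2·0.3057)
= 0.4820·2.9060/0.6115 = 2.29064

Final: 2.29064


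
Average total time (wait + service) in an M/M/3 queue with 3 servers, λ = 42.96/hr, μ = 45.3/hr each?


a = 0.9483; ρ = 0.3161; P₀ = 0.383748
Lq = P₀·a^c·ρ/(c!(1−ρ)²) = 0.03687
Wq = Lq/λ = 0.03687/42.96 = 0.0008582 hr
W = Wq + 1/μ = 0.0008582 + 0.02208 = 0.02293 hr

Final: 0.02293 hr


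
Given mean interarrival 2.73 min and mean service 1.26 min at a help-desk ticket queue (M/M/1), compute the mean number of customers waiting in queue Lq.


λ = 60/2.73 = 21.9780 /hr
μ = 60/1.26 = 47.6190 /hr
ρ = λ/μ = 21.9780/47.6190 = 0.4615
Lq = ρ²/(1−ρ) = 0.2130/0.5385 = 0.3956

Final: 0.3956


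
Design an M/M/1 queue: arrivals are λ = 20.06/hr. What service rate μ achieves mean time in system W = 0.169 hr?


W = 1/(μ−λ) ⇒ μ − λ = 1/W = 1/0.169 = 5.9172
μ = λ + 1/W = 20.06 + 5.9172 = 25.9772 per hr

Final: 25.9772 /hr


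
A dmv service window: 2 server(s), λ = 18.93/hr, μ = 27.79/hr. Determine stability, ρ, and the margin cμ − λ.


Total capacity cμ = 2·27.79 = 55.58/hr
ρ = λ/(cμ) = 18.93/55.58 = 0.3406
Stable ⇔ ρ < 1: YES
Spare capacity = cμ − λ = 55.58 − 18.93 = 36.65/hr

Final: ρ = 0.3406; stable; margin = 36.65/hr


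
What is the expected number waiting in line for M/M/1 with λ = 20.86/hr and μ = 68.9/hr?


ρ = 20.86/68.9 = 0.3028
Lq = ρ²/(1−ρ) = 0.09166/0.6972 = 0.1315

Final: 0.1315


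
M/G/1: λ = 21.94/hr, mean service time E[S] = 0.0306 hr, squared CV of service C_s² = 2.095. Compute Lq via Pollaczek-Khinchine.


ρ = λ·E[S] = 21.94·0.0306 = 0.6714
Lq = ρ²(1+C_s²)/(2(1−ρ)) = 0.4507·(1+2.095)/(2·0.3286)
= 0.4507·3.0950/0.6573 = 2.12242

Final: 2.12242


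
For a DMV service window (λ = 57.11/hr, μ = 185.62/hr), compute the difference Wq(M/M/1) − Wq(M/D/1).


ρ = 57.11/185.62 = 0.3077
Wq(M/M/1) = ρ/(μ−λ) = 0.3077/128.51 = 0.002394 hr
Wq(M/D/1) = ρ/(2(μ−λ)) = 0.001197 hr
Savings = 0.002394 − 0.001197 = 0.001197 hr

Final: 0.001197 hr


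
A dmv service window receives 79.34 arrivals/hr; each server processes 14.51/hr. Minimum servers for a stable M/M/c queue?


Stability requires cμ > λ ⇔ c > λ/μ.
λ/μ = 79.34/14.51 = 5.4680
Minimum integer c = ⌊5.4680⌋ + 1 = 6
Check: 6·14.51 = 87.06 > 79.34, while 5·14.51 = 72.55 ≤ 79.34

Final: 6 servers


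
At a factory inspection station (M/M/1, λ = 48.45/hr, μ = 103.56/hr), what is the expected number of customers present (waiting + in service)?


ρ = λ/μ = 48.45/103.56 = 0.4678
L = ρ/(1−ρ) = 0.4678/(1 − 0.4678) = 0.4678/0.5322 = 0.8792

Final: 0.8792


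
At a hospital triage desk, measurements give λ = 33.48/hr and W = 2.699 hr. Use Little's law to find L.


L = λW = 33.48·2.699 = 90.3625

Final: 90.3625


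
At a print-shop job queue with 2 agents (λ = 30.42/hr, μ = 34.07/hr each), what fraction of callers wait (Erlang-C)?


a = λ/μ = 0.8929; ρ = a/2 = 0.4464
P₀ = 0.382711 (from M/M/c formula)
C(c,a) = [a^c/(c!(1−ρ))]·P₀ = [0.79721/(2·0.5536)]·0.382711
= 0.72007·0.382711 = 0.275579

Final: 0.275579


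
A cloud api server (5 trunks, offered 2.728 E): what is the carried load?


B(5,2.728) = 0.087438 (Erlang-B)
Carried load = a(1 − B) = 2.728·(1 − 0.087438) = 2.728·0.912562 = 2.4895 E

Final: 2.4895 Erlangs


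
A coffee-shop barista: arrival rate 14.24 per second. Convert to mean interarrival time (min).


Mean interarrival time = 1/λ = 1/14.24 second = 0.07022 second
In minutes: 0.07022 × 0.0166667 = 0.001170 min

Final: 0.001170 min


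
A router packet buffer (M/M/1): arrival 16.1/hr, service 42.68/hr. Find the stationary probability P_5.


ρ = 16.1/42.68 = 0.3772
P_n = (1−ρ)·ρ^n = (1 − 0.3772)·0.3772^5 = 0.6228·0.007638 = 0.004757

Final: 0.004757


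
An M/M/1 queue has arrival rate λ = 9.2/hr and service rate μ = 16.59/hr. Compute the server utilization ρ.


ρ = λ/μ = 9.2/16.59 = 0.5546

Final: 0.5546


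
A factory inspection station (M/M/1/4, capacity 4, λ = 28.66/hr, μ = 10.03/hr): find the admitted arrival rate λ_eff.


ρ = 2.8574; P_K = (1−ρ)ρ^4/(1−ρ^5) = 0.653465
λ_eff = λ(1 − P_K) = 28.66·(1 − 0.653465) = 28.66·0.346535 = 9.9317 /hr

Final: 9.9317 /hr


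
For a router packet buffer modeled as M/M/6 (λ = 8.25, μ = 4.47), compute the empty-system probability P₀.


a = λ/μ = 8.25/4.47 = 1.8456; ρ = a/c = 0.3076
Σ_{k=0}^{5} a^k/k! (terms k=0..5) = 1.00000 + 1.84564 + 1.70319 + 1.04782 + 0.48348 + 0.17846 = 6.25859
Tail: a^6/(6!(1−ρ)) = 39.52561/(720·0.6924) = 0.07929
P₀ = 1/(6.25859 + 0.07929) = 1/6.33787 = 0.157782

Final: 0.157782


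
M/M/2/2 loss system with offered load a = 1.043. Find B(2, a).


B(c,a) = (a^c/c!) / Σ_{k=0}^{c} a^k/k!
a^2/2! = 0.543924
Σ terms (k=0..2): 1.00000 + 1.04300 + 0.54392 = 2.586924
B = 0.543924/2.586924 = 0.210259

Final: 0.210259


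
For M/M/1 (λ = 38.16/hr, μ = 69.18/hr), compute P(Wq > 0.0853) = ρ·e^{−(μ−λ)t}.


ρ = 38.16/69.18 = 0.5516
P(Wq > t) = ρ·e^{−(μ−λ)t} = 0.5516·e^{−2.6460}
= 0.5516·0.070934 = 0.039127

Final: 0.039127


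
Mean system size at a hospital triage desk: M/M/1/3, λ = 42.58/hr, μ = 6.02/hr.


ρ = 42.58/6.02 = 7.0731
L = ρ[1 − (K+1)ρ^K + Kρ^(K+1)] / [(1−ρ)(1−ρ^(K+1))]
Numerator: 7.0731·(1 − 4·353.856761 + 3·2502.860610) = 43104.503455
Denominator: (-6.0731)·(-2501.860610) = 15194.023902
L = 43104.503455/15194.023902 = 2.8369

Final: 2.8369


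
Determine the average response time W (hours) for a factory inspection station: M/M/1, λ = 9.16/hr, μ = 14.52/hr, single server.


W = 1/(μ−λ) = 1/(14.52 − 9.16) = 1/5.36 = 0.1866 hr

Final: 0.1866 hr


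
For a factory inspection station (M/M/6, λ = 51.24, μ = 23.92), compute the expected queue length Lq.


a = λ/μ = 2.1421; ρ = a/6 = 0.3570
P₀ = 0.117140
Lq = P₀·a^c·ρ / (c!·(1−ρ)²) = 0.117140·96.62459·0.3570/(720·0.41342)
= 0.01358

Final: 0.01358


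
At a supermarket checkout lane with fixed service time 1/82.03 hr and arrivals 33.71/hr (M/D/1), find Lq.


ρ = 33.71/82.03 = 0.4109
M/D/1: Lq = ρ²/(2(1−ρ)) = 0.1689/(2·0.5891) = 0.14335

Final: 0.14335


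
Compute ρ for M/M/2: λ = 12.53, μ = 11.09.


ρ = λ/(cμ) = 12.53/(2·11.09) = 12.53/22.18 = 0.5649

Final: 0.5649


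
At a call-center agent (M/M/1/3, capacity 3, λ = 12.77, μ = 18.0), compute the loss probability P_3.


ρ = λ/μ = 12.77/18.0 = 0.7094
P_K = (1−ρ)ρ^K/(1−ρ^(K+1)) = (0.2906·0.357071)/(1 − 0.253322)
= 0.103749/0.746678 = 0.138948

Final: 0.138948


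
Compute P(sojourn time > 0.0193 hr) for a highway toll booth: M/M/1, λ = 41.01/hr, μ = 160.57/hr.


W ~ Exponential(μ−λ) for M/M/1.
μ − λ = 160.57 − 41.01 = 119.5600
P(W > t) = e^{−(μ−λ)t} = e^{−2.3075} = 0.099509

Final: 0.099509


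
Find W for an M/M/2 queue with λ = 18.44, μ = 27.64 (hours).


a = 0.6671; ρ = 0.3336; P₀ = 0.499729
Lq = P₀·a^c·ρ/(c!(1−ρ)²) = 0.08353
Wq = Lq/λ = 0.08353/18.44 = 0.004530 hr
W = Wq + 1/μ = 0.004530 + 0.03618 = 0.04071 hr

Final: 0.04071 hr


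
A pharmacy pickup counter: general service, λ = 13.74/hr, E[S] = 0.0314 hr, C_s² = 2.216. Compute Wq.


ρ = λ·E[S] = 13.74·0.0314 = 0.4314
E[S²] = E[S]²(1+C_s²) = 0.0314²·(1+2.216) = 0.003171
Wq = λ·E[S²]/(2(1−ρ)) = 13.74·0.003171/(2·0.5686) = 0.03831 hr

Final: 0.03831 hr


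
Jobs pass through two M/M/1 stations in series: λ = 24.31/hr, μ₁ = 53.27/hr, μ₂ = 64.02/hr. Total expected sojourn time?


Each node sees arrival rate λ = 24.31/hr (tandem ⇒ throughput preserved).
W₁ = 1/(μ₁−λ) = 1/(53.27−24.31) = 0.03453 hr
W₂ = 1/(μ₂−λ) = 1/(64.02−24.31) = 0.02518 hr
W_total = W₁ + W₂ = 0.03453 + 0.02518 = 0.05971 hr

Final: 0.05971 hr


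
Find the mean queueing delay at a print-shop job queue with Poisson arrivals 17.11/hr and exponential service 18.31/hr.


ρ = 17.11/18.31 = 0.9345
Wq = ρ/(μ−λ) = 0.9345/(18.31 − 17.11) = 0.9345/1.20 = 0.7787 hr

Final: 0.7787 hr


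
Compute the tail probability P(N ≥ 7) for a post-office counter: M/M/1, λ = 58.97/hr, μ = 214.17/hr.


ρ = 58.97/214.17 = 0.2753
P(N ≥ n) = ρ^n = 0.2753^7 = 0.0001200

Final: 0.0001200


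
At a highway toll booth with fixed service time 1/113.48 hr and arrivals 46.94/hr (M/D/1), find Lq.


ρ = 46.94/113.48 = 0.4136
M/D/1: Lq = ρ²/(2(1−ρ)) = 0.1711/(2·0.5864) = 0.14590

Final: 0.14590


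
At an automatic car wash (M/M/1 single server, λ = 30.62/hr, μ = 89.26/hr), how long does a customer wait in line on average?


ρ = 30.62/89.26 = 0.3430
Wq = ρ/(μ−λ) = 0.3430/(89.26 − 30.62) = 0.3430/58.64 = 0.005850 hr

Final: 0.005850 hr


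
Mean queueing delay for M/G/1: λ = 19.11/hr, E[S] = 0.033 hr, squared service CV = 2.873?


ρ = λ·E[S] = 19.11·0.033 = 0.6306
E[S²] = E[S]²(1+C_s²) = 0.033²·(1+2.873) = 0.004218
Wq = λ·E[S²]/(2(1−ρ)) = 19.11·0.004218/(2·0.3694) = 0.10910 hr

Final: 0.10910 hr


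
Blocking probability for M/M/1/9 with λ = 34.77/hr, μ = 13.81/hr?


ρ = λ/μ = 34.77/13.81 = 2.5177
P_K = (1−ρ)ρ^K/(1−ρ^(K+1)) = (-1.5177·4065.360929)/(1 − 10235.524945)
= -6170.164016/-10234.524945 = 0.602877

Final: 0.602877


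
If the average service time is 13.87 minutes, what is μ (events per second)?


μ = 1/(service time) in consistent units.
1 second = 0.0166667 min, so μ = 0.0166667/13.87 = 0.001202 per second

Final: 0.001202 /sec


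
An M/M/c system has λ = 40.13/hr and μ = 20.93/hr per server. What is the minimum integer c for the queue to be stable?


Stability requires cμ > λ ⇔ c > λ/μ.
λ/μ = 40.13/20.93 = 1.9173
Minimum integer c = ⌊1.9173⌋ + 1 = 2
Check: 2·20.93 = 41.86 > 40.13, while 1·20.93 = 20.93 ≤ 40.13

Final: 2 servers


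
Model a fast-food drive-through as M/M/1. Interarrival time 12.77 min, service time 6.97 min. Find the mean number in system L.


λ = 60/12.77 = 4.6985 /hr
μ = 60/6.97 = 8.6083 /hr
ρ = λ/μ = 4.6985/8.6083 = 0.5458
L = ρ/(1−ρ) = 0.5458/0.4542 = 1.2017

Final: 1.2017


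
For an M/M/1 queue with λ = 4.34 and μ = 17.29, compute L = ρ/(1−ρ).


ρ = λ/μ = 4.34/17.29 = 0.2510
L = ρ/(1−ρ) = 0.2510/(1 − 0.2510) = 0.2510/0.7490 = 0.3351

Final: 0.3351


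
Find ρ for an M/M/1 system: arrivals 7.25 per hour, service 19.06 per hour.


ρ = λ/μ = 7.25/19.06 = 0.3804

Final: 0.3804


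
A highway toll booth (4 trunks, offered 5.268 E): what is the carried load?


B(4,5.268) = 0.418931 (Erlang-B)
Carried load = a(1 − B) = 5.268·(1 − 0.418931) = 5.268·0.581069 = 3.0611 E

Final: 3.0611 Erlangs


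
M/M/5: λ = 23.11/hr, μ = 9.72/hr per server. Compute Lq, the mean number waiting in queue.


a = λ/μ = 2.3776; ρ = a/5 = 0.4755
P₀ = 0.091053
Lq = P₀·a^c·ρ / (c!·(1−ρ)²) = 0.091053·75.97460·0.4755/(120·0.27509)
= 0.09965

Final: 0.09965


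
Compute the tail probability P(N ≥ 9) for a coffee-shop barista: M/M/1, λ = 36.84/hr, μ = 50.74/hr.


ρ = 36.84/50.74 = 0.7261
P(N ≥ n) = ρ^n = 0.7261^9 = 0.056069

Final: 0.056069


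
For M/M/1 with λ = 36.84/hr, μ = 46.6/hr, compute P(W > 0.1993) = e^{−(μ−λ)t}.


W ~ Exponential(μ−λ) for M/M/1.
μ − λ = 46.6 − 36.84 = 9.7600
P(W > t) = e^{−(μ−λ)t} = e^{−1.9452} = 0.142963

Final: 0.142963


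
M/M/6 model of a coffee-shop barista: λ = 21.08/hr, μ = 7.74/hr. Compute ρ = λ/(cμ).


ρ = λ/(cμ) = 21.08/(6·7.74) = 21.08/46.44 = 0.4539

Final: 0.4539


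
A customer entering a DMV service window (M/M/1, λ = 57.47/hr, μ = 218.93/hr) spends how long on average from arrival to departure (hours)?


W = 1/(μ−λ) = 1/(218.93 − 57.47) = 1/161.46 = 0.006193 hr

Final: 0.006193 hr


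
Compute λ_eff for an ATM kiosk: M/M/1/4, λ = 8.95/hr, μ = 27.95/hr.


ρ = 0.3202; P_K = (1−ρ)ρ^4/(1−ρ^5) = 0.007171
λ_eff = λ(1 − P_K) = 8.95·(1 − 0.007171) = 8.95·0.992829 = 8.8858 /hr

Final: 8.8858 /hr


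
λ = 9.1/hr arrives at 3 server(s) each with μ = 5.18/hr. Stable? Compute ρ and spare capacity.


Total capacity cμ = 3·5.18 = 15.54/hr
ρ = λ/(cμ) = 9.1/15.54 = 0.5856
Stable ⇔ ρ < 1: YES
Spare capacity = cμ − λ = 15.54 − 9.1 = 6.44/hr

Final: ρ = 0.5856; stable; margin = 6.44/hr


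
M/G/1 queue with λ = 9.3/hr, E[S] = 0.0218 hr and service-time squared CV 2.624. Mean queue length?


ρ = λ·E[S] = 9.3·0.0218 = 0.2027
Lq = ρ²(1+C_s²)/(2(1−ρ)) = 0.04110·(1+2.624)/(2·0.7973)
= 0.04110·3.6240/1.5945 = 0.09342

Final: 0.09342


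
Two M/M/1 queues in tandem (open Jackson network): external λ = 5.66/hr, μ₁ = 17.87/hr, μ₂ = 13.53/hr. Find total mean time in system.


Each node sees arrival rate λ = 5.66/hr (tandem ⇒ throughput preserved).
W₁ = 1/(μ₁−λ) = 1/(17.87−5.66) = 0.08190 hr
W₂ = 1/(μ₂−λ) = 1/(13.53−5.66) = 0.12706 hr
W_total = W₁ + W₂ = 0.08190 + 0.12706 = 0.20896 hr

Final: 0.20896 hr


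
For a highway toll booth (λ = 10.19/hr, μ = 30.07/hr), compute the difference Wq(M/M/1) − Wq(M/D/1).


ρ = 10.19/30.07 = 0.3389
Wq(M/M/1) = ρ/(μ−λ) = 0.3389/19.88 = 0.01705 hr
Wq(M/D/1) = ρ/(2(μ−λ)) = 0.008523 hr
Savings = 0.01705 − 0.008523 = 0.008523 hr

Final: 0.008523 hr


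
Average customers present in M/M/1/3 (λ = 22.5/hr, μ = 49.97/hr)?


ρ = 22.5/49.97 = 0.4503
L = ρ[1 − (K+1)ρ^K + Kρ^(K+1)] / [(1−ρ)(1−ρ^(K+1))]
Numerator: 0.4503·(1 − 4·0.091289 + 3·0.041105) = 0.341376
Denominator: (0.5497)·(0.958895) = 0.527133
L = 0.341376/0.527133 = 0.6476

Final: 0.6476


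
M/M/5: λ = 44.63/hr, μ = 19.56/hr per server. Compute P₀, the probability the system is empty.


a = λ/μ = 44.63/19.56 = 2.2817; ρ = a/c = 0.4563
Σ_{k=0}^{4} a^k/k! (terms k=0..4) = 1.00000 + 2.28170 + 2.60307 + 1.97981 + 1.12933 = 8.99391
Tail: a^5/(5!(1−ρ)) = 61.84295/(120·0.5437) = 0.94794
P₀ = 1/(8.99391 + 0.94794) = 1/9.94185 = 0.100585

Final: 0.100585


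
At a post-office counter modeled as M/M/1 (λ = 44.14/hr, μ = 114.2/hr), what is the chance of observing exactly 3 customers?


ρ = 44.14/114.2 = 0.3865
P_n = (1−ρ)·ρ^n = (1 − 0.3865)·0.3865^3 = 0.6135·0.057743 = 0.035424

Final: 0.035424


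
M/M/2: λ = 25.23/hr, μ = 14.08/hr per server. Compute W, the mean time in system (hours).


a = 1.7919; ρ = 0.8960; P₀ = 0.054879
Lq = P₀·a^c·ρ/(c!(1−ρ)²) = 7.29158
Wq = Lq/λ = 7.29158/25.23 = 0.28900 hr
W = Wq + 1/μ = 0.28900 + 0.07102 = 0.36003 hr

Final: 0.36003 hr


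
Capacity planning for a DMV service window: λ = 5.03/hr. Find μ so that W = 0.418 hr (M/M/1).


W = 1/(μ−λ) ⇒ μ − λ = 1/W = 1/0.418 = 2.3923
μ = λ + 1/W = 5.03 + 2.3923 = 7.4223 per hr

Final: 7.4223 /hr


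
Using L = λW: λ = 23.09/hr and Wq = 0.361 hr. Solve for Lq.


Lq = λWq = 23.09·0.361 = 8.3355

Final: 8.3355


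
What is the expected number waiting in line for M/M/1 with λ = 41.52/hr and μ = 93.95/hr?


ρ = 41.52/93.95 = 0.4419
Lq = ρ²/(1−ρ) = 0.1953/0.5581 = 0.3500

Final: 0.3500


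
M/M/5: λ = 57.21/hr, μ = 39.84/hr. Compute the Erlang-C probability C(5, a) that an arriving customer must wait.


a = λ/μ = 1.4360; ρ = a/5 = 0.2872
P₀ = 0.237580 (from M/M/c formula)
C(c,a) = [a^c/(c!(1−ρ))]·P₀ = [6.10609/(120·0.7128)]·0.237580
= 0.07139·0.237580 = 0.016960

Final: 0.016960


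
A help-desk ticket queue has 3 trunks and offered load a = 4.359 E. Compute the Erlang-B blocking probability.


B(c,a) = (a^c/c!) / Σ_{k=0}^{c} a^k/k!
a^3/3! = 13.804140
Σ terms (k=0..3): 1.00000 + 4.35900 + 9.50044 + 13.80414 = 28.663581
B = 13.804140/28.663581 = 0.481592

Final: 0.481592


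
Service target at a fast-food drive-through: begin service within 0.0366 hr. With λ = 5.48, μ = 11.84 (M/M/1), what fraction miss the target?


ρ = 5.48/11.84 = 0.4628
P(Wq > t) = ρ·e^{−(μ−λ)t} = 0.4628·e^{−0.2328}
= 0.4628·0.792331 = 0.366721

Final: 0.366721


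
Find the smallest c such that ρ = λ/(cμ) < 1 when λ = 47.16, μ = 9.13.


Stability requires cμ > λ ⇔ c > λ/μ.
λ/μ = 47.16/9.13 = 5.1654
Minimum integer c = ⌊5.1654⌋ + 1 = 6
Check: 6·9.13 = 54.78 > 47.16, while 5·9.13 = 45.65 ≤ 47.16

Final: 6 servers


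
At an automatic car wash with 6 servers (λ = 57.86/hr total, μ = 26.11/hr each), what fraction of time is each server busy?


ρ = λ/(cμ) = 57.86/(6·26.11) = 57.86/156.66 = 0.3693

Final: 0.3693


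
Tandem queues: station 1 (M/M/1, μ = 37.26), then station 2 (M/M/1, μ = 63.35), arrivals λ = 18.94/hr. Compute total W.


Each node sees arrival rate λ = 18.94/hr (tandem ⇒ throughput preserved).
W₁ = 1/(μ₁−λ) = 1/(37.26−18.94) = 0.05459 hr
W₂ = 1/(μ₂−λ) = 1/(63.35−18.94) = 0.02252 hr
W_total = W₁ + W₂ = 0.05459 + 0.02252 = 0.07710 hr

Final: 0.07710 hr


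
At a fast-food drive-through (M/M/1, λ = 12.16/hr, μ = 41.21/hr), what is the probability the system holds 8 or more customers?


ρ = 12.16/41.21 = 0.2951
P(N ≥ n) = ρ^n = 0.2951^8 = 0.00005747

Final: 0.00005747


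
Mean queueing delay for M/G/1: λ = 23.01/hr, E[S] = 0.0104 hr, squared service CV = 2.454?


ρ = λ·E[S] = 23.01·0.0104 = 0.2393
E[S²] = E[S]²(1+C_s²) = 0.0104²·(1+2.454) = 0.0003736
Wq = λ·E[S²]/(2(1−ρ)) = 23.01·0.0003736/(2·0.7607) = 0.005650 hr

Final: 0.005650 hr


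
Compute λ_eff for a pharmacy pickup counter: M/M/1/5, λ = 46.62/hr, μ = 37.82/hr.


ρ = 1.2327; P_K = (1−ρ)ρ^5/(1−ρ^6) = 0.264013
λ_eff = λ(1 − P_K) = 46.62·(1 − 0.264013) = 46.62·0.735987 = 34.3117 /hr

Final: 34.3117 /hr


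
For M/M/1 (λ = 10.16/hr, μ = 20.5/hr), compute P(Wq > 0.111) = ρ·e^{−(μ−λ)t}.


ρ = 10.16/20.5 = 0.4956
P(Wq > t) = ρ·e^{−(μ−λ)t} = 0.4956·e^{−1.1477}
= 0.4956·0.317353 = 0.157283

Final: 0.157283


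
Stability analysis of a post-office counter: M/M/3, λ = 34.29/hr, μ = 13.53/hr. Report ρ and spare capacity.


Total capacity cμ = 3·13.53 = 40.59/hr
ρ = λ/(cμ) = 34.29/40.59 = 0.8448
Stable ⇔ ρ < 1: YES
Spare capacity = cμ − λ = 40.59 − 34.29 = 6.30/hr

Final: ρ = 0.8448; stable; margin = 6.30/hr


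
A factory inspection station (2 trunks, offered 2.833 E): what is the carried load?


B(2,2.833) = 0.511467 (Erlang-B)
Carried load = a(1 − B) = 2.833·(1 − 0.511467) = 2.833·0.488533 = 1.3840 E

Final: 1.3840 Erlangs


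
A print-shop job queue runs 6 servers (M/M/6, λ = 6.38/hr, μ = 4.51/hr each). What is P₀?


a = λ/μ = 6.38/4.51 = 1.4146; ρ = a/c = 0.2358
Σ_{k=0}^{5} a^k/k! (terms k=0..5) = 1.00000 + 1.41463 + 1.00059 + 0.47183 + 0.16687 + 0.04721 = 4.10113
Tail: a^6/(6!(1−ρ)) = 8.01429/(720·0.7642) = 0.01456
P₀ = 1/(4.10113 + 0.01456) = 1/4.11569 = 0.242972

Final: 0.242972


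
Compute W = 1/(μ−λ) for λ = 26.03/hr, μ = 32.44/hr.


W = 1/(μ−λ) = 1/(32.44 − 26.03) = 1/6.41 = 0.1560 hr

Final: 0.1560 hr


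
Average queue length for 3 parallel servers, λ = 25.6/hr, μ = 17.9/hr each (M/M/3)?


a = λ/μ = 1.4302; ρ = a/3 = 0.4767
P₀ = 0.228073
Lq = P₀·a^c·ρ / (c!·(1−ρ)²) = 0.228073·2.92524·0.4767/(6·0.27382)
= 0.19359

Final: 0.19359


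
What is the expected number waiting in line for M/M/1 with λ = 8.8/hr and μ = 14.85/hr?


ρ = 8.8/14.85 = 0.5926
Lq = ρ²/(1−ρ) = 0.3512/0.4074 = 0.8620

Final: 0.8620


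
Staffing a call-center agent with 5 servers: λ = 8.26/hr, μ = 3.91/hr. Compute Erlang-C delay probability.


a = λ/μ = 2.1125; ρ = a/5 = 0.4225
P₀ = 0.119729 (from M/M/c formula)
C(c,a) = [a^c/(c!(1−ρ))]·P₀ = [42.07426/(120·0.5775)]·0.119729
= 0.60714·0.119729 = 0.072692

Final: 0.072692


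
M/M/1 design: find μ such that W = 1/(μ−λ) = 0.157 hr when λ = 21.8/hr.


W = 1/(μ−λ) ⇒ μ − λ = 1/W = 1/0.157 = 6.3694
μ = λ + 1/W = 21.8 + 6.3694 = 28.1694 per hr

Final: 28.1694 /hr


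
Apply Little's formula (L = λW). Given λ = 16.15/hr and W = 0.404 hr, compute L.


L = λW = 16.15·0.404 = 6.5246

Final: 6.5246


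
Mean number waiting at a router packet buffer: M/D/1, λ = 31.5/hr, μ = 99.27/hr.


ρ = 31.5/99.27 = 0.3173
M/D/1: Lq = ρ²/(2(1−ρ)) = 0.1007/(2·0.6827) = 0.07375

Final: 0.07375


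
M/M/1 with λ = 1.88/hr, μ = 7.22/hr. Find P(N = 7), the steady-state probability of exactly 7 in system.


ρ = 1.88/7.22 = 0.2604
P_n = (1−ρ)·ρ^n = (1 − 0.2604)·0.2604^7 = 0.7396·0.00008116 = 0.00006003

Final: 0.00006003


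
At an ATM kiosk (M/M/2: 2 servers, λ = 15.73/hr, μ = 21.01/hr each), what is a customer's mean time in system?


a = 0.7487; ρ = 0.3743; P₀ = 0.455238
Lq = P₀·a^c·ρ/(c!(1−ρ)²) = 0.12202
Wq = Lq/λ = 0.12202/15.73 = 0.007757 hr
W = Wq + 1/μ = 0.007757 + 0.04760 = 0.05535 hr

Final: 0.05535 hr


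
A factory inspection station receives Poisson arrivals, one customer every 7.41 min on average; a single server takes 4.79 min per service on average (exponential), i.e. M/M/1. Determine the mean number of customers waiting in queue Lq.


λ = 60/7.41 = 8.0972 /hr
μ = 60/4.79 = 12.5261 /hr
ρ = λ/μ = 8.0972/12.5261 = 0.6464
Lq = ρ²/(1−ρ) = 0.4179/0.3536 = 1.1818

Final: 1.1818


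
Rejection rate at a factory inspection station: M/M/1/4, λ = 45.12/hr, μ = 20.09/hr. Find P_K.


ρ = λ/μ = 45.12/20.09 = 2.2459
P_K = (1−ρ)ρ^K/(1−ρ^(K+1)) = (-1.2459·25.442315)/(1 − 57.140728)
= -31.698414/-56.140728 = 0.564624

Final: 0.564624


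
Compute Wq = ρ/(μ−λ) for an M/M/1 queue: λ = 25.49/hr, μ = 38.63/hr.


ρ = 25.49/38.63 = 0.6598
Wq = ρ/(μ−λ) = 0.6598/(38.63 − 25.49) = 0.6598/13.14 = 0.05022 hr

Final: 0.05022 hr


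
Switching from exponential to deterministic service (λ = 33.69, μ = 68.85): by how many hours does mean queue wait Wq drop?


ρ = 33.69/68.85 = 0.4893
Wq(M/M/1) = ρ/(μ−λ) = 0.4893/35.16 = 0.01392 hr
Wq(M/D/1) = ρ/(2(μ−λ)) = 0.006959 hr
Savings = 0.01392 − 0.006959 = 0.006959 hr

Final: 0.006959 hr


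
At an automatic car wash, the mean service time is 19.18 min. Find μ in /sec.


μ = 1/(service time) in consistent units.
1 second = 0.0166667 min, so μ = 0.0166667/19.18 = 0.0008690 per second

Final: 0.0008690 /sec


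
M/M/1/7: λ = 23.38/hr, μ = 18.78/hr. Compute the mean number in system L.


ρ = 23.38/18.78 = 1.2449
L = ρ[1 − (K+1)ρ^K + Kρ^(K+1)] / [(1−ρ)(1−ρ^(K+1))]
Numerator: 1.2449·(1 − 8·4.634922 + 7·5.770206) = 5.368273
Denominator: (-0.2449)·(-4.770206) = 1.168421
L = 5.368273/1.168421 = 4.5945

Final: 4.5945


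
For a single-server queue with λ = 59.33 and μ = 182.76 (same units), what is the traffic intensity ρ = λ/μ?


ρ = λ/μ = 59.33/182.76 = 0.3246

Final: 0.3246


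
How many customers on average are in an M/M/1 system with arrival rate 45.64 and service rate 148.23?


ρ = λ/μ = 45.64/148.23 = 0.3079
L = ρ/(1−ρ) = 0.3079/(1 − 0.3079) = 0.3079/0.6921 = 0.4449

Final: 0.4449


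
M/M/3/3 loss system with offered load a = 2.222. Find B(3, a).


B(c,a) = (a^c/c!) / Σ_{k=0}^{c} a^k/k!
a^3/3! = 1.828441
Σ terms (k=0..3): 1.00000 + 2.22200 + 2.46864 + 1.82844 = 7.519083
B = 1.828441/7.519083 = 0.243173

Final: 0.243173


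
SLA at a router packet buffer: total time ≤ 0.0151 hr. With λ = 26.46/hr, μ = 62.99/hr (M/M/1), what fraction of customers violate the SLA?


W ~ Exponential(μ−λ) for M/M/1.
μ − λ = 62.99 − 26.46 = 36.5300
P(W > t) = e^{−(μ−λ)t} = e^{−0.5516} = 0.576026

Final: 0.576026


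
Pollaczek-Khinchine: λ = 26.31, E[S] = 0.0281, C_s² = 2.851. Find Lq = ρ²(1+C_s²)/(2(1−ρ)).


ρ = λ·E[S] = 26.31·0.0281 = 0.7393
Lq = ρ²(1+C_s²)/(2(1−ρ)) = 0.5466·(1+2.851)/(2·0.2607)
= 0.5466·3.8510/0.5214 = 4.03715

Final: 4.03715


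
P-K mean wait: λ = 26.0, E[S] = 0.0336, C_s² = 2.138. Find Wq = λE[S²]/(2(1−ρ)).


ρ = λ·E[S] = 26.0·0.0336 = 0.8736
E[S²] = E[S]²(1+C_s²) = 0.0336²·(1+2.138) = 0.003543
Wq = λ·E[S²]/(2(1−ρ)) = 26.0·0.003543/(2·0.1264) = 0.36436 hr

Final: 0.36436 hr


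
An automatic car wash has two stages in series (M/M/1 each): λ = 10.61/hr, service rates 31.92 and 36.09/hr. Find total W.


Each node sees arrival rate λ = 10.61/hr (tandem ⇒ throughput preserved).
W₁ = 1/(μ₁−λ) = 1/(31.92−10.61) = 0.04693 hr
W₂ = 1/(μ₂−λ) = 1/(36.09−10.61) = 0.03925 hr
W_total = W₁ + W₂ = 0.04693 + 0.03925 = 0.08617 hr

Final: 0.08617 hr


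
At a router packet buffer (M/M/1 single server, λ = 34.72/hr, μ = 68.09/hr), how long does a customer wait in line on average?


ρ = 34.72/68.09 = 0.5099
Wq = ρ/(μ−λ) = 0.5099/(68.09 − 34.72) = 0.5099/33.37 = 0.01528 hr

Final: 0.01528 hr


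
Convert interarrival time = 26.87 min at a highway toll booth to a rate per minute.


λ = 1/(interarrival time) in consistent units.
1 minute = 1 min, so λ = 1/26.87 = 0.03722 per minute

Final: 0.03722 /min


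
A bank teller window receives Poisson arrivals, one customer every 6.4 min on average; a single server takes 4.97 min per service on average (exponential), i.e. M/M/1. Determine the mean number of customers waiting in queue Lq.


λ = 60/6.4 = 9.3750 /hr
μ = 60/4.97 = 12.0724 /hr
ρ = λ/μ = 9.3750/12.0724 = 0.7766
Lq = ρ²/(1−ρ) = 0.6030/0.2234 = 2.6990

Final: 2.6990


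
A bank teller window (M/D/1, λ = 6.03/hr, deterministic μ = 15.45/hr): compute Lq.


ρ = 6.03/15.45 = 0.3903
M/D/1: Lq = ρ²/(2(1−ρ)) = 0.1523/(2·0.6097) = 0.12492

Final: 0.12492


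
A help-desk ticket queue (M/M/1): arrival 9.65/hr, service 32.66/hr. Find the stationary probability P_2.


ρ = 9.65/32.66 = 0.2955
P_n = (1−ρ)·ρ^n = (1 − 0.2955)·0.2955^2 = 0.7045·0.087302 = 0.061507

Final: 0.061507


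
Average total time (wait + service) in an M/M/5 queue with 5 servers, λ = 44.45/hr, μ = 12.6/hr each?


a = 3.5278; ρ = 0.7056; P₀ = 0.025009
Lq = P₀·a^c·ρ/(c!(1−ρ)²) = 0.92672
Wq = Lq/λ = 0.92672/44.45 = 0.02085 hr
W = Wq + 1/μ = 0.02085 + 0.07937 = 0.10021 hr

Final: 0.10021 hr


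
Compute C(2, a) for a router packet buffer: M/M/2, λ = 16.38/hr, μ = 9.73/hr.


a = λ/μ = 1.6835; ρ = a/2 = 0.8417
P₀ = 0.085938 (from M/M/c formula)
C(c,a) = [a^c/(c!(1−ρ))]·P₀ = [2.83401/(2·0.1583)]·0.085938
= 8.95291·0.085938 = 0.769391

Final: 0.769391


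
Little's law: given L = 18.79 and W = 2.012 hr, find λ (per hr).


λ = L/W = 18.79/2.012 = 9.3390 /hr

Final: 9.3390 /hr


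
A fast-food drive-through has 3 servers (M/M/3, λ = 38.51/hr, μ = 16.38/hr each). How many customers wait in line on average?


a = λ/μ = 2.3510; ρ = a/3 = 0.7837
P₀ = 0.062008
Lq = P₀·a^c·ρ / (c!·(1−ρ)²) = 0.062008·12.99508·0.7837/(6·0.04679)
= 2.24915

Final: 2.24915


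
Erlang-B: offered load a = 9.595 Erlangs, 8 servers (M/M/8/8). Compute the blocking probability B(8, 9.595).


B(c,a) = (a^c/c!) / Σ_{k=0}^{c} a^k/k!
a^8/8! = 1781.719401
Σ terms (k=0..8): 1.00000 + 9.59500 + 46.03201 + 147.22572 + 353.15770 + 677.70962 + 1083.77063 + 1485.53989 + 1781.71940 = 5585.749966
B = 1781.719401/5585.749966 = 0.318976

Final: 0.318976


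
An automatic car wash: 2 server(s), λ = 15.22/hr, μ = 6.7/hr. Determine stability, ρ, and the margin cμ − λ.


Total capacity cμ = 2·6.7 = 13.40/hr
ρ = λ/(cμ) = 15.22/13.40 = 1.1358
Stable ⇔ ρ < 1: NO
Spare capacity = cμ − λ = 13.40 − 15.22 = -1.82/hr

Final: ρ = 1.1358; unstable; margin = -1.82/hr


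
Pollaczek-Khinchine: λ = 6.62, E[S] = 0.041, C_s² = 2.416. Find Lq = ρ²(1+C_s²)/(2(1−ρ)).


ρ = λ·E[S] = 6.62·0.041 = 0.2714
Lq = ρ²(1+C_s²)/(2(1−ρ)) = 0.07367·(1+2.416)/(2·0.7286)
= 0.07367·3.4160/1.4572 = 0.17270

Final: 0.17270


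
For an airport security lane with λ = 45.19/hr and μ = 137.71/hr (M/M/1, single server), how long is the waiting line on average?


ρ = 45.19/137.71 = 0.3282
Lq = ρ²/(1−ρ) = 0.1077/0.6718 = 0.1603

Final: 0.1603


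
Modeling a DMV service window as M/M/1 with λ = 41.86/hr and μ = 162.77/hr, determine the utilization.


ρ = λ/μ = 41.86/162.77 = 0.2572

Final: 0.2572


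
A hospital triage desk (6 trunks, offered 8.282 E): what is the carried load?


B(6,8.282) = 0.404809 (Erlang-B)
Carried load = a(1 − B) = 8.282·(1 − 0.404809) = 8.282·0.595191 = 4.9294 E

Final: 4.9294 Erlangs


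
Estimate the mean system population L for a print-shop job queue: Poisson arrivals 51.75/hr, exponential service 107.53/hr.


ρ = λ/μ = 51.75/107.53 = 0.4813
L = ρ/(1−ρ) = 0.4813/(1 − 0.4813) = 0.4813/0.5187 = 0.9278

Final: 0.9278


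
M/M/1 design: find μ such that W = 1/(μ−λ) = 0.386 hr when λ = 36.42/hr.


W = 1/(μ−λ) ⇒ μ − λ = 1/W = 1/0.386 = 2.5907
μ = λ + 1/W = 36.42 + 2.5907 = 39.0107 per hr

Final: 39.0107 /hr


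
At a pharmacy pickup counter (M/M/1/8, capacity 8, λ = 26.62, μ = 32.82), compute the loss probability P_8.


ρ = λ/μ = 26.62/32.82 = 0.8111
P_K = (1−ρ)ρ^K/(1−ρ^(K+1)) = (0.1889·0.187308)/(1 − 0.151924)
= 0.035384/0.848076 = 0.041723

Final: 0.041723


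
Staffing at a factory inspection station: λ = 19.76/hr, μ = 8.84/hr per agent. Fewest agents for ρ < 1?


Stability requires cμ > λ ⇔ c > λ/μ.
λ/μ = 19.76/8.84 = 2.2353
Minimum integer c = ⌊2.2353⌋ + 1 = 3
Check: 3·8.84 = 26.52 > 19.76, while 2·8.84 = 17.68 ≤ 19.76

Final: 3 servers


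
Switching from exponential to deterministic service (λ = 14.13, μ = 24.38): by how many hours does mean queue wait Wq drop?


ρ = 14.13/24.38 = 0.5796
Wq(M/M/1) = ρ/(μ−λ) = 0.5796/10.25 = 0.05654 hr
Wq(M/D/1) = ρ/(2(μ−λ)) = 0.02827 hr
Savings = 0.05654 − 0.02827 = 0.02827 hr

Final: 0.02827 hr


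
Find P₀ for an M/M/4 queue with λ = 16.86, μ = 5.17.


a = λ/μ = 16.86/5.17 = 3.2611; ρ = a/c = 0.8153
Σ_{k=0}^{3} a^k/k! (terms k=0..3) = 1.00000 + 3.26112 + 5.31746 + 5.78029 = 15.35887
Tail: a^4/(4!(1−ρ)) = 113.10143/(24·0.1847) = 25.51197
P₀ = 1/(15.35887 + 25.51197) = 1/40.87084 = 0.024467

Final: 0.024467


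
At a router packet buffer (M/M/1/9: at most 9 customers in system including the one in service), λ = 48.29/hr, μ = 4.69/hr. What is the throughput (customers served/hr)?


ρ = 10.2964; P_K = (1−ρ)ρ^9/(1−ρ^10) = 0.902878
λ_eff = λ(1 − P_K) = 48.29·(1 − 0.902878) = 48.29·0.097122 = 4.6900 /hr

Final: 4.6900 /hr


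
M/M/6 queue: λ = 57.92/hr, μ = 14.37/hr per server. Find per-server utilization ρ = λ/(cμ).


ρ = λ/(cμ) = 57.92/(6·14.37) = 57.92/86.22 = 0.6718

Final: 0.6718


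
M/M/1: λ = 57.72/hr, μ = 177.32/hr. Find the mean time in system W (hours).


W = 1/(μ−λ) = 1/(177.32 − 57.72) = 1/119.60 = 0.008361 hr

Final: 0.008361 hr


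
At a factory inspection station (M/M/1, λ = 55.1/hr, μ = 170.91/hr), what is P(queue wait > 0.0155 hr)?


ρ = 55.1/170.91 = 0.3224
P(Wq > t) = ρ·e^{−(μ−λ)t} = 0.3224·e^{−1.7951}
= 0.3224·0.166118 = 0.053555

Final: 0.053555


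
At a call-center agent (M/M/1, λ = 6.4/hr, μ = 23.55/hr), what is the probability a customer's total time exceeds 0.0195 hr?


W ~ Exponential(μ−λ) for M/M/1.
μ − λ = 23.55 − 6.4 = 17.1500
P(W > t) = e^{−(μ−λ)t} = e^{−0.3344} = 0.715750

Final: 0.715750


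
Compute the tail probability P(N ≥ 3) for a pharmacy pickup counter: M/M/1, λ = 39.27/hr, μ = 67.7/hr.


ρ = 39.27/67.7 = 0.5801
P(N ≥ n) = ρ^n = 0.5801^3 = 0.195172

Final: 0.195172


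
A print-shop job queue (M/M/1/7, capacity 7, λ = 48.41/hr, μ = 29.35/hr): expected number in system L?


ρ = 48.41/29.35 = 1.6494
L = ρ[1 − (K+1)ρ^K + Kρ^(K+1)] / [(1−ρ)(1−ρ^(K+1))]
Numerator: 1.6494·(1 − 8·33.211527 + 7·54.779217) = 195.886987
Denominator: (-0.6494)·(-53.779217) = 34.924425
L = 195.886987/34.924425 = 5.6089

Final: 5.6089


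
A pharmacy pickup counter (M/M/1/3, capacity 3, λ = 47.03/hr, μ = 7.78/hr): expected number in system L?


ρ = 47.03/7.78 = 6.0450
L = ρ[1 − (K+1)ρ^K + Kρ^(K+1)] / [(1−ρ)(1−ρ^(K+1))]
Numerator: 6.0450·(1 − 4·220.895132 + 3·1335.308234) = 18880.575385
Denominator: (-5.0450)·(-1334.308234) = 6731.567890
L = 18880.575385/6731.567890 = 2.8048

Final: 2.8048


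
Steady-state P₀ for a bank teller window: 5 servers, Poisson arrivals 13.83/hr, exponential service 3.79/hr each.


a = λ/μ = 13.83/3.79 = 3.6491; ρ = a/c = 0.7298
Σ_{k=0}^{4} a^k/k! (terms k=0..4) = 1.00000 + 3.64908 + 6.65788 + 8.09837 + 7.38789 = 26.79322
Tail: a^5/(5!(1−ρ)) = 647.01575/(120·0.2702) = 19.95597
P₀ = 1/(26.79322 + 19.95597) = 1/46.74919 = 0.021391

Final: 0.021391
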